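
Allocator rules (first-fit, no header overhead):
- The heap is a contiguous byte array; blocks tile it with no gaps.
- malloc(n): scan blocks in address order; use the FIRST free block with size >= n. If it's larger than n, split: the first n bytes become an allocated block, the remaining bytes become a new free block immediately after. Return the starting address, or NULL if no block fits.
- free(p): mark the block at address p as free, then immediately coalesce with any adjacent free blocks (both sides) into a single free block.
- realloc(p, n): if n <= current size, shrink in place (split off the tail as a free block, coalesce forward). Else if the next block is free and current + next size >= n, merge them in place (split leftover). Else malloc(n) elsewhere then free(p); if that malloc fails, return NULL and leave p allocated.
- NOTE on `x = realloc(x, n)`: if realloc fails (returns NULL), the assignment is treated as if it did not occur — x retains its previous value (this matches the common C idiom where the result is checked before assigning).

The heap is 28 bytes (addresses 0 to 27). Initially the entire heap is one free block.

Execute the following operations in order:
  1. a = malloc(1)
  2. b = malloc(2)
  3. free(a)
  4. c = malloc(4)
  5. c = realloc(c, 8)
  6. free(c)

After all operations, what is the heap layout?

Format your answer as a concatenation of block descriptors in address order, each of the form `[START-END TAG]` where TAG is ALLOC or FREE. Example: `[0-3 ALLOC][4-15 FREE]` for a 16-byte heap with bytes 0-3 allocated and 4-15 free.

Op 1: a = malloc(1) -> a = 0; heap: [0-0 ALLOC][1-27 FREE]
Op 2: b = malloc(2) -> b = 1; heap: [0-0 ALLOC][1-2 ALLOC][3-27 FREE]
Op 3: free(a) -> (freed a); heap: [0-0 FREE][1-2 ALLOC][3-27 FREE]
Op 4: c = malloc(4) -> c = 3; heap: [0-0 FREE][1-2 ALLOC][3-6 ALLOC][7-27 FREE]
Op 5: c = realloc(c, 8) -> c = 3; heap: [0-0 FREE][1-2 ALLOC][3-10 ALLOC][11-27 FREE]
Op 6: free(c) -> (freed c); heap: [0-0 FREE][1-2 ALLOC][3-27 FREE]

Answer: [0-0 FREE][1-2 ALLOC][3-27 FREE]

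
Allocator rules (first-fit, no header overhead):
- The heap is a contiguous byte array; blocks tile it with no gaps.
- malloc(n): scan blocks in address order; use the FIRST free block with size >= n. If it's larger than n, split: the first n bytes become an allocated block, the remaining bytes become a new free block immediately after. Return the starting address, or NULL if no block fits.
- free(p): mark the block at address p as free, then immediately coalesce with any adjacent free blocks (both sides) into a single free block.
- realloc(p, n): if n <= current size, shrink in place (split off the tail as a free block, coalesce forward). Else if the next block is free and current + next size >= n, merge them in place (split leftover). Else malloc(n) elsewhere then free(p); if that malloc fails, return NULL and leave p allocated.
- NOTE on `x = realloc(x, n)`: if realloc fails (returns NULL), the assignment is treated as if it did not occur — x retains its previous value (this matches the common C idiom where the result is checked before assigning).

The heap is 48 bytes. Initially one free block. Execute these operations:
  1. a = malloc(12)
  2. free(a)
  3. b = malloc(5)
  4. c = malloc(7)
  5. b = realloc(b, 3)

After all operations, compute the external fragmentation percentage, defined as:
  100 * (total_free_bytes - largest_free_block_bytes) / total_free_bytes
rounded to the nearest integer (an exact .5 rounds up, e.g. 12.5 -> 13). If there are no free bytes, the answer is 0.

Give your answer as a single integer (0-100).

Answer: 5

Derivation:
Op 1: a = malloc(12) -> a = 0; heap: [0-11 ALLOC][12-47 FREE]
Op 2: free(a) -> (freed a); heap: [0-47 FREE]
Op 3: b = malloc(5) -> b = 0; heap: [0-4 ALLOC][5-47 FREE]
Op 4: c = malloc(7) -> c = 5; heap: [0-4 ALLOC][5-11 ALLOC][12-47 FREE]
Op 5: b = realloc(b, 3) -> b = 0; heap: [0-2 ALLOC][3-4 FREE][5-11 ALLOC][12-47 FREE]
Free blocks: [2 36] total_free=38 largest=36 -> 100*(38-36)/38 = 200/38 ≈ 5.263 -> rounds to 5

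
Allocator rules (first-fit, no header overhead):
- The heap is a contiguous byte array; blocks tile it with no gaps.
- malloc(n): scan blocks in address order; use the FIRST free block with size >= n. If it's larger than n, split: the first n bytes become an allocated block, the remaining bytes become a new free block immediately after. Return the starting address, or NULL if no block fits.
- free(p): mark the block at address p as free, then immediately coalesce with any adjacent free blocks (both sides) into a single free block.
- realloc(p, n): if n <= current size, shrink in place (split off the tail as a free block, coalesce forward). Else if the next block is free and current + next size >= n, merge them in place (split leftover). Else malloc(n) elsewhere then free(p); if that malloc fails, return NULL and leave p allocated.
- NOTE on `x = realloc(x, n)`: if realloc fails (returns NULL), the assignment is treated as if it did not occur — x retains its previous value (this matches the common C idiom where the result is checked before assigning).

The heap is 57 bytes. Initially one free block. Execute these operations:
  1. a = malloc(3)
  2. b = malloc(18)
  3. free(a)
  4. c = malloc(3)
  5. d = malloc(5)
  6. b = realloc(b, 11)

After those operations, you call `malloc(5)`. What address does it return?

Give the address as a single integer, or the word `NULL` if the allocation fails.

Op 1: a = malloc(3) -> a = 0; heap: [0-2 ALLOC][3-56 FREE]
Op 2: b = malloc(18) -> b = 3; heap: [0-2 ALLOC][3-20 ALLOC][21-56 FREE]
Op 3: free(a) -> (freed a); heap: [0-2 FREE][3-20 ALLOC][21-56 FREE]
Op 4: c = malloc(3) -> c = 0; heap: [0-2 ALLOC][3-20 ALLOC][21-56 FREE]
Op 5: d = malloc(5) -> d = 21; heap: [0-2 ALLOC][3-20 ALLOC][21-25 ALLOC][26-56 FREE]
Op 6: b = realloc(b, 11) -> b = 3; heap: [0-2 ALLOC][3-13 ALLOC][14-20 FREE][21-25 ALLOC][26-56 FREE]
malloc(5): first-fit scan over [0-2 ALLOC][3-13 ALLOC][14-20 FREE][21-25 ALLOC][26-56 FREE] -> 14

Answer: 14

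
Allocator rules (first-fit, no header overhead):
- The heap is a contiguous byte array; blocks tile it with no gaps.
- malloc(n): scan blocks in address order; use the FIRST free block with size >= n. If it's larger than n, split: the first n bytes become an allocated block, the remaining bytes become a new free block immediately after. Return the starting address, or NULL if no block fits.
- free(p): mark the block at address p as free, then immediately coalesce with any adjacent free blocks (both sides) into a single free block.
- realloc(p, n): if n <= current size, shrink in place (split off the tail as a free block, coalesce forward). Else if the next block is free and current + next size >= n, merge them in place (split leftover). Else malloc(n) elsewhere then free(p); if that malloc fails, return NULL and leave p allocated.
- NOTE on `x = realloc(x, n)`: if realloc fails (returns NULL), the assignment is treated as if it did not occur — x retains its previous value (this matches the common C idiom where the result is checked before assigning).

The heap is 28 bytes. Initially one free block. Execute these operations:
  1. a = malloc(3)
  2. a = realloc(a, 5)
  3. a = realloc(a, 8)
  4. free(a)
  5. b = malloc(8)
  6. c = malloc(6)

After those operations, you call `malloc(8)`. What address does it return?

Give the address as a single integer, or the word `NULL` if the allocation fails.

Op 1: a = malloc(3) -> a = 0; heap: [0-2 ALLOC][3-27 FREE]
Op 2: a = realloc(a, 5) -> a = 0; heap: [0-4 ALLOC][5-27 FREE]
Op 3: a = realloc(a, 8) -> a = 0; heap: [0-7 ALLOC][8-27 FREE]
Op 4: free(a) -> (freed a); heap: [0-27 FREE]
Op 5: b = malloc(8) -> b = 0; heap: [0-7 ALLOC][8-27 FREE]
Op 6: c = malloc(6) -> c = 8; heap: [0-7 ALLOC][8-13 ALLOC][14-27 FREE]
malloc(8): first-fit scan over [0-7 ALLOC][8-13 ALLOC][14-27 FREE] -> 14

Answer: 14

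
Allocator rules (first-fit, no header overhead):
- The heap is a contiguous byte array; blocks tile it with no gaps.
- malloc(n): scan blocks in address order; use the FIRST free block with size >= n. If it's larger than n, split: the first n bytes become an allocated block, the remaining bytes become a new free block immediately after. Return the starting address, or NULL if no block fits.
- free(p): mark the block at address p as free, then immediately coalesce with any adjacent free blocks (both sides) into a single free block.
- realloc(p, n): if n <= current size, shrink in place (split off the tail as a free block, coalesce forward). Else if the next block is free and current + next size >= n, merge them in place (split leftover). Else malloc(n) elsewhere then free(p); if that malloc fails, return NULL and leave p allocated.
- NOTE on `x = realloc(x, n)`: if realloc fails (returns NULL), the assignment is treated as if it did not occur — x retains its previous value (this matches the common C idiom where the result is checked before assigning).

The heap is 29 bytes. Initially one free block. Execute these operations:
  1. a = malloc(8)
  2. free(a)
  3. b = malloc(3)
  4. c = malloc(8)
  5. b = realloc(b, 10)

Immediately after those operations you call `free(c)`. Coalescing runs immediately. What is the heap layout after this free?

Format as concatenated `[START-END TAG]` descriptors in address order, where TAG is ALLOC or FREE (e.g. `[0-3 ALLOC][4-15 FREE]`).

Op 1: a = malloc(8) -> a = 0; heap: [0-7 ALLOC][8-28 FREE]
Op 2: free(a) -> (freed a); heap: [0-28 FREE]
Op 3: b = malloc(3) -> b = 0; heap: [0-2 ALLOC][3-28 FREE]
Op 4: c = malloc(8) -> c = 3; heap: [0-2 ALLOC][3-10 ALLOC][11-28 FREE]
Op 5: b = realloc(b, 10) -> b = 11; heap: [0-2 FREE][3-10 ALLOC][11-20 ALLOC][21-28 FREE]
free(c): c = 3 -> block [3-10 ALLOC]; mark free, coalesce with adjacent free neighbors -> [0-10 FREE][11-20 ALLOC][21-28 FREE]

Answer: [0-10 FREE][11-20 ALLOC][21-28 FREE]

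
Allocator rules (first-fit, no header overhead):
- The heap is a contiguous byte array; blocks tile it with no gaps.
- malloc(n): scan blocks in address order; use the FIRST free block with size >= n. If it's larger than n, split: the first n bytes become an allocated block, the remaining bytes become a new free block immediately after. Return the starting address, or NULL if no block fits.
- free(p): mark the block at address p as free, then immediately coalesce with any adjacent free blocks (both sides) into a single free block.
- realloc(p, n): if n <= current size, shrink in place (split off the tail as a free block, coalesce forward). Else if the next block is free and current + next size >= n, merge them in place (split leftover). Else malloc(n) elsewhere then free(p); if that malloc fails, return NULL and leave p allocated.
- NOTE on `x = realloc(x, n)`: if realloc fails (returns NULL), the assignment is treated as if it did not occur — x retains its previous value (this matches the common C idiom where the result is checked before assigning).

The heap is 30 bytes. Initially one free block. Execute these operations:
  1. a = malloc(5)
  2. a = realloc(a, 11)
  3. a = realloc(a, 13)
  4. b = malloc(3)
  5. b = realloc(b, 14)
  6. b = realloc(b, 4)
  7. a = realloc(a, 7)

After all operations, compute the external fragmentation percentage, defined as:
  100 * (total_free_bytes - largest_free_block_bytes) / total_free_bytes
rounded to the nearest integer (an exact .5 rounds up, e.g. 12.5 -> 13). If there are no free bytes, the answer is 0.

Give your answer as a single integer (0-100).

Answer: 32

Derivation:
Op 1: a = malloc(5) -> a = 0; heap: [0-4 ALLOC][5-29 FREE]
Op 2: a = realloc(a, 11) -> a = 0; heap: [0-10 ALLOC][11-29 FREE]
Op 3: a = realloc(a, 13) -> a = 0; heap: [0-12 ALLOC][13-29 FREE]
Op 4: b = malloc(3) -> b = 13; heap: [0-12 ALLOC][13-15 ALLOC][16-29 FREE]
Op 5: b = realloc(b, 14) -> b = 13; heap: [0-12 ALLOC][13-26 ALLOC][27-29 FREE]
Op 6: b = realloc(b, 4) -> b = 13; heap: [0-12 ALLOC][13-16 ALLOC][17-29 FREE]
Op 7: a = realloc(a, 7) -> a = 0; heap: [0-6 ALLOC][7-12 FREE][13-16 ALLOC][17-29 FREE]
Free blocks: [6 13] total_free=19 largest=13 -> 100*(19-13)/19 = 600/19 ≈ 31.579 -> rounds to 32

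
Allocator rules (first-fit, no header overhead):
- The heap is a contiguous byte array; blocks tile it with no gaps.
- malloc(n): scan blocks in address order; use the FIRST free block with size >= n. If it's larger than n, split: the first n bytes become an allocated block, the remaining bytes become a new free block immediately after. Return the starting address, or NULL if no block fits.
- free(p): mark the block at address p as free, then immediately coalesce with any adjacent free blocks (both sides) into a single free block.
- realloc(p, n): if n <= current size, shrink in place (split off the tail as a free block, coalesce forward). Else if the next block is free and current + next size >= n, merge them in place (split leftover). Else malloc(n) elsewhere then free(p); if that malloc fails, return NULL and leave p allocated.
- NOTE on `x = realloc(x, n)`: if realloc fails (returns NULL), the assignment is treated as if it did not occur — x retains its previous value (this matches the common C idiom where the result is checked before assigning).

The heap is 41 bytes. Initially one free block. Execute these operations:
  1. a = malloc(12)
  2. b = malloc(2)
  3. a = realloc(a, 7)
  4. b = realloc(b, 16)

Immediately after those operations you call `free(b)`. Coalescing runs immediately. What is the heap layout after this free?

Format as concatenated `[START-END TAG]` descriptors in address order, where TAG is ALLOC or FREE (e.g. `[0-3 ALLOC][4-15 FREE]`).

Op 1: a = malloc(12) -> a = 0; heap: [0-11 ALLOC][12-40 FREE]
Op 2: b = malloc(2) -> b = 12; heap: [0-11 ALLOC][12-13 ALLOC][14-40 FREE]
Op 3: a = realloc(a, 7) -> a = 0; heap: [0-6 ALLOC][7-11 FREE][12-13 ALLOC][14-40 FREE]
Op 4: b = realloc(b, 16) -> b = 12; heap: [0-6 ALLOC][7-11 FREE][12-27 ALLOC][28-40 FREE]
free(b): b = 12 -> block [12-27 ALLOC]; mark free, coalesce with adjacent free neighbors -> [0-6 ALLOC][7-40 FREE]

Answer: [0-6 ALLOC][7-40 FREE]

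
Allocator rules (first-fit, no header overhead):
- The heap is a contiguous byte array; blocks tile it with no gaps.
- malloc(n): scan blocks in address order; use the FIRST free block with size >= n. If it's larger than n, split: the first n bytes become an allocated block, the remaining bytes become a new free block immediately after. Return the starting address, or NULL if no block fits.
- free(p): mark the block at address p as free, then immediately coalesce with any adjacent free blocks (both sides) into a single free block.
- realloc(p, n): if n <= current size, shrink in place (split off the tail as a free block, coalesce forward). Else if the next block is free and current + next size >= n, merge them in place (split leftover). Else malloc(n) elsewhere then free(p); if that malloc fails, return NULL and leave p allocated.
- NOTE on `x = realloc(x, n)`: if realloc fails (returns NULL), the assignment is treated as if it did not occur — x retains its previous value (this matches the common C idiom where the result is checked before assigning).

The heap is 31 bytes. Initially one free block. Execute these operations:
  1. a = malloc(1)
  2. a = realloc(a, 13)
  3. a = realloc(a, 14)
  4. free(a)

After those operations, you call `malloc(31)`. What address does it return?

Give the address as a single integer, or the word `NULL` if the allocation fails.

Answer: 0

Derivation:
Op 1: a = malloc(1) -> a = 0; heap: [0-0 ALLOC][1-30 FREE]
Op 2: a = realloc(a, 13) -> a = 0; heap: [0-12 ALLOC][13-30 FREE]
Op 3: a = realloc(a, 14) -> a = 0; heap: [0-13 ALLOC][14-30 FREE]
Op 4: free(a) -> (freed a); heap: [0-30 FREE]
malloc(31): first-fit scan over [0-30 FREE] -> 0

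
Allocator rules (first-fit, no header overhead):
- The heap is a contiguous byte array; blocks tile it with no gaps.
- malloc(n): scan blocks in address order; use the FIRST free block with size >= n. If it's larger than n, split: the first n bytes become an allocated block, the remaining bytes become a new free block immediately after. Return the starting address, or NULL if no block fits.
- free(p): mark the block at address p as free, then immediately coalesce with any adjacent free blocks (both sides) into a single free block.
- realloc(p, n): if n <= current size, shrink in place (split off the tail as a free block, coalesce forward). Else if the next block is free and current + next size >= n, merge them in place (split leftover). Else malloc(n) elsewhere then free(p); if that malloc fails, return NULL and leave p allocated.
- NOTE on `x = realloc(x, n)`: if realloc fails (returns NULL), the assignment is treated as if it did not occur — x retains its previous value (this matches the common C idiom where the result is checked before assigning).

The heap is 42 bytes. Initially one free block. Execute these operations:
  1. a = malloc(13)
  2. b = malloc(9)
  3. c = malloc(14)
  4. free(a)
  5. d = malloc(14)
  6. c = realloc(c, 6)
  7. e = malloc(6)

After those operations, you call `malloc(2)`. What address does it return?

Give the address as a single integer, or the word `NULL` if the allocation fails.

Answer: 6

Derivation:
Op 1: a = malloc(13) -> a = 0; heap: [0-12 ALLOC][13-41 FREE]
Op 2: b = malloc(9) -> b = 13; heap: [0-12 ALLOC][13-21 ALLOC][22-41 FREE]
Op 3: c = malloc(14) -> c = 22; heap: [0-12 ALLOC][13-21 ALLOC][22-35 ALLOC][36-41 FREE]
Op 4: free(a) -> (freed a); heap: [0-12 FREE][13-21 ALLOC][22-35 ALLOC][36-41 FREE]
Op 5: d = malloc(14) -> d = NULL; heap: [0-12 FREE][13-21 ALLOC][22-35 ALLOC][36-41 FREE]
Op 6: c = realloc(c, 6) -> c = 22; heap: [0-12 FREE][13-21 ALLOC][22-27 ALLOC][28-41 FREE]
Op 7: e = malloc(6) -> e = 0; heap: [0-5 ALLOC][6-12 FREE][13-21 ALLOC][22-27 ALLOC][28-41 FREE]
malloc(2): first-fit scan over [0-5 ALLOC][6-12 FREE][13-21 ALLOC][22-27 ALLOC][28-41 FREE] -> 6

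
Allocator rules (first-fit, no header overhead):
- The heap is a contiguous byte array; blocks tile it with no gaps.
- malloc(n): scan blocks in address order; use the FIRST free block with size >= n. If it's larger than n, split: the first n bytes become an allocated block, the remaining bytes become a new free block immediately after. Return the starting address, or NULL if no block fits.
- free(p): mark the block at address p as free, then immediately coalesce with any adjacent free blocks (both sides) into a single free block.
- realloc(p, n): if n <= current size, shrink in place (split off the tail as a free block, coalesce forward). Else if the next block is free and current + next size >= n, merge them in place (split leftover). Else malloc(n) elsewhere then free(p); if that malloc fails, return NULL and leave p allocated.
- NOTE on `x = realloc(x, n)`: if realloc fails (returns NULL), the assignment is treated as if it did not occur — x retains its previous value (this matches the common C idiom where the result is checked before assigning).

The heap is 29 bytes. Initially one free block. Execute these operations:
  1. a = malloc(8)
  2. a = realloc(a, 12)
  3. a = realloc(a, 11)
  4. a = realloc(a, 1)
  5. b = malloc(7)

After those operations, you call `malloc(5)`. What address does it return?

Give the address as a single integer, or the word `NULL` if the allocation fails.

Op 1: a = malloc(8) -> a = 0; heap: [0-7 ALLOC][8-28 FREE]
Op 2: a = realloc(a, 12) -> a = 0; heap: [0-11 ALLOC][12-28 FREE]
Op 3: a = realloc(a, 11) -> a = 0; heap: [0-10 ALLOC][11-28 FREE]
Op 4: a = realloc(a, 1) -> a = 0; heap: [0-0 ALLOC][1-28 FREE]
Op 5: b = malloc(7) -> b = 1; heap: [0-0 ALLOC][1-7 ALLOC][8-28 FREE]
malloc(5): first-fit scan over [0-0 ALLOC][1-7 ALLOC][8-28 FREE] -> 8

Answer: 8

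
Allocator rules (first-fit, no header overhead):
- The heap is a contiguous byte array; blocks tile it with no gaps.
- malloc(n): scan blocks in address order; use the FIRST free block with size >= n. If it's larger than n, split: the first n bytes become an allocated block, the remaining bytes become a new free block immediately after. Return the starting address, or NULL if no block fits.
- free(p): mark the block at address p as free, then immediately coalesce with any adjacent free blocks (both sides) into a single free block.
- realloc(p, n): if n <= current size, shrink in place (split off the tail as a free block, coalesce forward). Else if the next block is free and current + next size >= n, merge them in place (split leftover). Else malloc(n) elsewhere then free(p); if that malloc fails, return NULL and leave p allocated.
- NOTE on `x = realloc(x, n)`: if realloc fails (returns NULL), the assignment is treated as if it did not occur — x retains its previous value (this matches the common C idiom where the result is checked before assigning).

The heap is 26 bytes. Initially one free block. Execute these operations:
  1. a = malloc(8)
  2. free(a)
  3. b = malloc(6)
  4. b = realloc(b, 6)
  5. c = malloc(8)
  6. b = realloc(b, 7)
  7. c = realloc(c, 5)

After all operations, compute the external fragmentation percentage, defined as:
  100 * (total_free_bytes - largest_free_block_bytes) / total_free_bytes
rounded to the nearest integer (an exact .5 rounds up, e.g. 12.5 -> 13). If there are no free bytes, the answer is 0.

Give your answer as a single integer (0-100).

Answer: 57

Derivation:
Op 1: a = malloc(8) -> a = 0; heap: [0-7 ALLOC][8-25 FREE]
Op 2: free(a) -> (freed a); heap: [0-25 FREE]
Op 3: b = malloc(6) -> b = 0; heap: [0-5 ALLOC][6-25 FREE]
Op 4: b = realloc(b, 6) -> b = 0; heap: [0-5 ALLOC][6-25 FREE]
Op 5: c = malloc(8) -> c = 6; heap: [0-5 ALLOC][6-13 ALLOC][14-25 FREE]
Op 6: b = realloc(b, 7) -> b = 14; heap: [0-5 FREE][6-13 ALLOC][14-20 ALLOC][21-25 FREE]
Op 7: c = realloc(c, 5) -> c = 6; heap: [0-5 FREE][6-10 ALLOC][11-13 FREE][14-20 ALLOC][21-25 FREE]
Free blocks: [6 3 5] total_free=14 largest=6 -> 100*(14-6)/14 = 800/14 ≈ 57.143 -> rounds to 57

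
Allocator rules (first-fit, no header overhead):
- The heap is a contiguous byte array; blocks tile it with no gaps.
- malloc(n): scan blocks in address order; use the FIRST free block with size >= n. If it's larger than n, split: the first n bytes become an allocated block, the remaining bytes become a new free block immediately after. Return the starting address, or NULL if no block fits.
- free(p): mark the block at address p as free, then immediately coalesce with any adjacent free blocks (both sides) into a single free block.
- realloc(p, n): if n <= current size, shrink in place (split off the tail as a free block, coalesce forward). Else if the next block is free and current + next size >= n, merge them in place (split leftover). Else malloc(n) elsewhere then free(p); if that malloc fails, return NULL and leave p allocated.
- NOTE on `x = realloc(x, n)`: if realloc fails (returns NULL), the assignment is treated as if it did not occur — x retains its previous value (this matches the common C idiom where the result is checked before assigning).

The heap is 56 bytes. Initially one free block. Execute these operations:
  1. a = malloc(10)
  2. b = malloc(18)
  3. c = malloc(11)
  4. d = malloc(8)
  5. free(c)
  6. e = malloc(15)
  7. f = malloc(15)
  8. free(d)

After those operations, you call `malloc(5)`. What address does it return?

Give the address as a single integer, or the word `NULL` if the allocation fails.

Answer: 28

Derivation:
Op 1: a = malloc(10) -> a = 0; heap: [0-9 ALLOC][10-55 FREE]
Op 2: b = malloc(18) -> b = 10; heap: [0-9 ALLOC][10-27 ALLOC][28-55 FREE]
Op 3: c = malloc(11) -> c = 28; heap: [0-9 ALLOC][10-27 ALLOC][28-38 ALLOC][39-55 FREE]
Op 4: d = malloc(8) -> d = 39; heap: [0-9 ALLOC][10-27 ALLOC][28-38 ALLOC][39-46 ALLOC][47-55 FREE]
Op 5: free(c) -> (freed c); heap: [0-9 ALLOC][10-27 ALLOC][28-38 FREE][39-46 ALLOC][47-55 FREE]
Op 6: e = malloc(15) -> e = NULL; heap: [0-9 ALLOC][10-27 ALLOC][28-38 FREE][39-46 ALLOC][47-55 FREE]
Op 7: f = malloc(15) -> f = NULL; heap: [0-9 ALLOC][10-27 ALLOC][28-38 FREE][39-46 ALLOC][47-55 FREE]
Op 8: free(d) -> (freed d); heap: [0-9 ALLOC][10-27 ALLOC][28-55 FREE]
malloc(5): first-fit scan over [0-9 ALLOC][10-27 ALLOC][28-55 FREE] -> 28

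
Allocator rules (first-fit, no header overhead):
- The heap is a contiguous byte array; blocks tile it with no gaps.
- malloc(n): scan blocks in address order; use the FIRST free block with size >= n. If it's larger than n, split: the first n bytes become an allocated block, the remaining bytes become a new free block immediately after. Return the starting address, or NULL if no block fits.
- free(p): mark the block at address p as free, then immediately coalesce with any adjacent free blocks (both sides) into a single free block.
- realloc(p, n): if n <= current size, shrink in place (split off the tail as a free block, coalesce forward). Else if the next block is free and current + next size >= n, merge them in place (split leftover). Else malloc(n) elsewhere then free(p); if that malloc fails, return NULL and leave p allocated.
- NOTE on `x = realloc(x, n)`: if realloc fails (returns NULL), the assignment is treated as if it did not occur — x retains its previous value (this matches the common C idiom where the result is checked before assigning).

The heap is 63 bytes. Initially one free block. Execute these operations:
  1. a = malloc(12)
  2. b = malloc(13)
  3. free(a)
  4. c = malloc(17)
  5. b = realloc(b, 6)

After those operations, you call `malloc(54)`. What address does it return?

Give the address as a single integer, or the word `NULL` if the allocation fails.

Answer: NULL

Derivation:
Op 1: a = malloc(12) -> a = 0; heap: [0-11 ALLOC][12-62 FREE]
Op 2: b = malloc(13) -> b = 12; heap: [0-11 ALLOC][12-24 ALLOC][25-62 FREE]
Op 3: free(a) -> (freed a); heap: [0-11 FREE][12-24 ALLOC][25-62 FREE]
Op 4: c = malloc(17) -> c = 25; heap: [0-11 FREE][12-24 ALLOC][25-41 ALLOC][42-62 FREE]
Op 5: b = realloc(b, 6) -> b = 12; heap: [0-11 FREE][12-17 ALLOC][18-24 FREE][25-41 ALLOC][42-62 FREE]
malloc(54): first-fit scan over [0-11 FREE][12-17 ALLOC][18-24 FREE][25-41 ALLOC][42-62 FREE] -> NULL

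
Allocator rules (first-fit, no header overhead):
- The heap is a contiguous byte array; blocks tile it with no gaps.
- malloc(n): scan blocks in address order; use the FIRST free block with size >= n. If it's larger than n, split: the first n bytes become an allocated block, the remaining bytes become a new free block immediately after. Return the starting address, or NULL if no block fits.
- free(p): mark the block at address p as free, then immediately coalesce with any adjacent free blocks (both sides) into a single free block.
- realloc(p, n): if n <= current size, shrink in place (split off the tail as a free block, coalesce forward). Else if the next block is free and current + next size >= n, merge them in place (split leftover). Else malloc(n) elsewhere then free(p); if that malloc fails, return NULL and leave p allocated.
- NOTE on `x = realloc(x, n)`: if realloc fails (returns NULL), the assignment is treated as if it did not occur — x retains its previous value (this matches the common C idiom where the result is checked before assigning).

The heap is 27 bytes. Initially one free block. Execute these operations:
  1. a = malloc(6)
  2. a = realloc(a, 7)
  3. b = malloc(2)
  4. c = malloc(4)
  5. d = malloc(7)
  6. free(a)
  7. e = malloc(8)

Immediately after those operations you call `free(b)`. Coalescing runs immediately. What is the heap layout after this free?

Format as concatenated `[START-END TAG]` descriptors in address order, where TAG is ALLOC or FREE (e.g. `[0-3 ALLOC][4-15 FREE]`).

Op 1: a = malloc(6) -> a = 0; heap: [0-5 ALLOC][6-26 FREE]
Op 2: a = realloc(a, 7) -> a = 0; heap: [0-6 ALLOC][7-26 FREE]
Op 3: b = malloc(2) -> b = 7; heap: [0-6 ALLOC][7-8 ALLOC][9-26 FREE]
Op 4: c = malloc(4) -> c = 9; heap: [0-6 ALLOC][7-8 ALLOC][9-12 ALLOC][13-26 FREE]
Op 5: d = malloc(7) -> d = 13; heap: [0-6 ALLOC][7-8 ALLOC][9-12 ALLOC][13-19 ALLOC][20-26 FREE]
Op 6: free(a) -> (freed a); heap: [0-6 FREE][7-8 ALLOC][9-12 ALLOC][13-19 ALLOC][20-26 FREE]
Op 7: e = malloc(8) -> e = NULL; heap: [0-6 FREE][7-8 ALLOC][9-12 ALLOC][13-19 ALLOC][20-26 FREE]
free(b): b = 7 -> block [7-8 ALLOC]; mark free, coalesce with adjacent free neighbors -> [0-8 FREE][9-12 ALLOC][13-19 ALLOC][20-26 FREE]

Answer: [0-8 FREE][9-12 ALLOC][13-19 ALLOC][20-26 FREE]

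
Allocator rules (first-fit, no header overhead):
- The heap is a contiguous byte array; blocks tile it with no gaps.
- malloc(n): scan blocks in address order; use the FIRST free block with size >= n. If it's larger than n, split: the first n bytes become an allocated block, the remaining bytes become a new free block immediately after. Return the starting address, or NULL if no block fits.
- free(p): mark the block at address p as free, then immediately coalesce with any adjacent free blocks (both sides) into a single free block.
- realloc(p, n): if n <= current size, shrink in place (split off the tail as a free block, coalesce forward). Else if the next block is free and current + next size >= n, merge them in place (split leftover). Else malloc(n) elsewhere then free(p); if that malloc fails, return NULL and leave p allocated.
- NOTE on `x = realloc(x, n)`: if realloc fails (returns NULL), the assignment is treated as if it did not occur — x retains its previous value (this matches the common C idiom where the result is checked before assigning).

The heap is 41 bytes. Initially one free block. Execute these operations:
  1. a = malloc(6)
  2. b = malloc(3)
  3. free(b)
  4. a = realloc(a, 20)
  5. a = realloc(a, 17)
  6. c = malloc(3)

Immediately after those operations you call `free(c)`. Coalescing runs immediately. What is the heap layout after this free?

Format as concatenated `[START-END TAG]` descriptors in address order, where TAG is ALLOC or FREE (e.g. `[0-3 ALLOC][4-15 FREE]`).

Op 1: a = malloc(6) -> a = 0; heap: [0-5 ALLOC][6-40 FREE]
Op 2: b = malloc(3) -> b = 6; heap: [0-5 ALLOC][6-8 ALLOC][9-40 FREE]
Op 3: free(b) -> (freed b); heap: [0-5 ALLOC][6-40 FREE]
Op 4: a = realloc(a, 20) -> a = 0; heap: [0-19 ALLOC][20-40 FREE]
Op 5: a = realloc(a, 17) -> a = 0; heap: [0-16 ALLOC][17-40 FREE]
Op 6: c = malloc(3) -> c = 17; heap: [0-16 ALLOC][17-19 ALLOC][20-40 FREE]
free(c): c = 17 -> block [17-19 ALLOC]; mark free, coalesce with adjacent free neighbors -> [0-16 ALLOC][17-40 FREE]

Answer: [0-16 ALLOC][17-40 FREE]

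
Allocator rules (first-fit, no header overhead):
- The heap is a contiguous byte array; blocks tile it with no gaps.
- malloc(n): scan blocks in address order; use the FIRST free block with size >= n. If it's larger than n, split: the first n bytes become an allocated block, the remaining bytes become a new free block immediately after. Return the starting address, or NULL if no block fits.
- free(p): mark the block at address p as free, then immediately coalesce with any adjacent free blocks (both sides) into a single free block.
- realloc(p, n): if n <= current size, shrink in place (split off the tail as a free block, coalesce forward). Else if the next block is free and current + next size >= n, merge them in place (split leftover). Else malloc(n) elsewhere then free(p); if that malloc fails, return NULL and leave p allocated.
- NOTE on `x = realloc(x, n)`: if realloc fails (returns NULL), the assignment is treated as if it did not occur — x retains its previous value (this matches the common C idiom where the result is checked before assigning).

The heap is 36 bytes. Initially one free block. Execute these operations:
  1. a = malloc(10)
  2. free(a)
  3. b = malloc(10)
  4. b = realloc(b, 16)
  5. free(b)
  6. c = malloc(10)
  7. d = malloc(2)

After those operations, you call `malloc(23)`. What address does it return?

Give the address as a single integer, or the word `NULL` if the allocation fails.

Answer: 12

Derivation:
Op 1: a = malloc(10) -> a = 0; heap: [0-9 ALLOC][10-35 FREE]
Op 2: free(a) -> (freed a); heap: [0-35 FREE]
Op 3: b = malloc(10) -> b = 0; heap: [0-9 ALLOC][10-35 FREE]
Op 4: b = realloc(b, 16) -> b = 0; heap: [0-15 ALLOC][16-35 FREE]
Op 5: free(b) -> (freed b); heap: [0-35 FREE]
Op 6: c = malloc(10) -> c = 0; heap: [0-9 ALLOC][10-35 FREE]
Op 7: d = malloc(2) -> d = 10; heap: [0-9 ALLOC][10-11 ALLOC][12-35 FREE]
malloc(23): first-fit scan over [0-9 ALLOC][10-11 ALLOC][12-35 FREE] -> 12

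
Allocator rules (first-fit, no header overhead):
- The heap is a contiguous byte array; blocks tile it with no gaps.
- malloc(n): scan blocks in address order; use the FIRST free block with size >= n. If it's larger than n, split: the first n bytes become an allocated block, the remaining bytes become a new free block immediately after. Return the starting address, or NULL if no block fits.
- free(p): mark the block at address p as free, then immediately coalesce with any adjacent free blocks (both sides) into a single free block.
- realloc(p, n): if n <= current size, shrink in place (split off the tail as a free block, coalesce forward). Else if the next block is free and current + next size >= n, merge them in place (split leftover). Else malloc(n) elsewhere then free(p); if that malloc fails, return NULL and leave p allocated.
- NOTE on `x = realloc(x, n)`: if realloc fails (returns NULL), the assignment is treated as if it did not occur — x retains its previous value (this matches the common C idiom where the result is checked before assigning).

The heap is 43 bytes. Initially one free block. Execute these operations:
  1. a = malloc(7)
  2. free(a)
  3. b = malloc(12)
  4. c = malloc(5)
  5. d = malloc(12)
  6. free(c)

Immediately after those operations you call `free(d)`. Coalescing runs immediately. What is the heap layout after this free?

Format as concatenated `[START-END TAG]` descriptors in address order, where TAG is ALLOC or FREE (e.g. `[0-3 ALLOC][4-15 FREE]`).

Answer: [0-11 ALLOC][12-42 FREE]

Derivation:
Op 1: a = malloc(7) -> a = 0; heap: [0-6 ALLOC][7-42 FREE]
Op 2: free(a) -> (freed a); heap: [0-42 FREE]
Op 3: b = malloc(12) -> b = 0; heap: [0-11 ALLOC][12-42 FREE]
Op 4: c = malloc(5) -> c = 12; heap: [0-11 ALLOC][12-16 ALLOC][17-42 FREE]
Op 5: d = malloc(12) -> d = 17; heap: [0-11 ALLOC][12-16 ALLOC][17-28 ALLOC][29-42 FREE]
Op 6: free(c) -> (freed c); heap: [0-11 ALLOC][12-16 FREE][17-28 ALLOC][29-42 FREE]
free(d): d = 17 -> block [17-28 ALLOC]; mark free, coalesce with adjacent free neighbors -> [0-11 ALLOC][12-42 FREE]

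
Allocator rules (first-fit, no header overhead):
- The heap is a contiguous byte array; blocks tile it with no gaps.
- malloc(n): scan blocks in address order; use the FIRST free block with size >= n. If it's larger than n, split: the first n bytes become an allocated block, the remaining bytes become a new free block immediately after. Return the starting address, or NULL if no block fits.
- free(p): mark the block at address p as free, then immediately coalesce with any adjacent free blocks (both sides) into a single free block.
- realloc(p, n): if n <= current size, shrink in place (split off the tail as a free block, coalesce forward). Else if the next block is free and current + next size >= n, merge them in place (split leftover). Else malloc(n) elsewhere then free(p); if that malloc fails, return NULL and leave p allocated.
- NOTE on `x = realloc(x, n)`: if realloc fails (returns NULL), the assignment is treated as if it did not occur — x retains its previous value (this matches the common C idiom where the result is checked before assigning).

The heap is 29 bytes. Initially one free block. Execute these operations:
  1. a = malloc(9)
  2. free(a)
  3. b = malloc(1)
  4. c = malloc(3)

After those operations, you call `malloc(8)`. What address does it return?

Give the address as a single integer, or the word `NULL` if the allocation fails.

Op 1: a = malloc(9) -> a = 0; heap: [0-8 ALLOC][9-28 FREE]
Op 2: free(a) -> (freed a); heap: [0-28 FREE]
Op 3: b = malloc(1) -> b = 0; heap: [0-0 ALLOC][1-28 FREE]
Op 4: c = malloc(3) -> c = 1; heap: [0-0 ALLOC][1-3 ALLOC][4-28 FREE]
malloc(8): first-fit scan over [0-0 ALLOC][1-3 ALLOC][4-28 FREE] -> 4

Answer: 4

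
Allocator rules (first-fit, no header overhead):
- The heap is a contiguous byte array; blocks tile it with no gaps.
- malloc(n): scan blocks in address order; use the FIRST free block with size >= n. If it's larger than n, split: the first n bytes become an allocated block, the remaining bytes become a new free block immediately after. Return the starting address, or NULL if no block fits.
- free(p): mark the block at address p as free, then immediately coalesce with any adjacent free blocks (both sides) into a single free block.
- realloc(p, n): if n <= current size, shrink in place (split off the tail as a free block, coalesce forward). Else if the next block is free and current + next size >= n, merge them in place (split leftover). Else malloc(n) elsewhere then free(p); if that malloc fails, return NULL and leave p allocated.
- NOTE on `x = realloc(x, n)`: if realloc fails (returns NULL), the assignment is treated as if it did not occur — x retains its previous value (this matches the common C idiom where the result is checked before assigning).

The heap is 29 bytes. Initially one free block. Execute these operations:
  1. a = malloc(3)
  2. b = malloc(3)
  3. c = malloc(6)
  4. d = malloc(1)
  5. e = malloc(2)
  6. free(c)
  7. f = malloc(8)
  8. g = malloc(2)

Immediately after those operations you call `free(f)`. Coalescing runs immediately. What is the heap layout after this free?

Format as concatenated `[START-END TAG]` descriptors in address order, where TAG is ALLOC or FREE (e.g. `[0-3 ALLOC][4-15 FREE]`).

Op 1: a = malloc(3) -> a = 0; heap: [0-2 ALLOC][3-28 FREE]
Op 2: b = malloc(3) -> b = 3; heap: [0-2 ALLOC][3-5 ALLOC][6-28 FREE]
Op 3: c = malloc(6) -> c = 6; heap: [0-2 ALLOC][3-5 ALLOC][6-11 ALLOC][12-28 FREE]
Op 4: d = malloc(1) -> d = 12; heap: [0-2 ALLOC][3-5 ALLOC][6-11 ALLOC][12-12 ALLOC][13-28 FREE]
Op 5: e = malloc(2) -> e = 13; heap: [0-2 ALLOC][3-5 ALLOC][6-11 ALLOC][12-12 ALLOC][13-14 ALLOC][15-28 FREE]
Op 6: free(c) -> (freed c); heap: [0-2 ALLOC][3-5 ALLOC][6-11 FREE][12-12 ALLOC][13-14 ALLOC][15-28 FREE]
Op 7: f = malloc(8) -> f = 15; heap: [0-2 ALLOC][3-5 ALLOC][6-11 FREE][12-12 ALLOC][13-14 ALLOC][15-22 ALLOC][23-28 FREE]
Op 8: g = malloc(2) -> g = 6; heap: [0-2 ALLOC][3-5 ALLOC][6-7 ALLOC][8-11 FREE][12-12 ALLOC][13-14 ALLOC][15-22 ALLOC][23-28 FREE]
free(f): f = 15 -> block [15-22 ALLOC]; mark free, coalesce with adjacent free neighbors -> [0-2 ALLOC][3-5 ALLOC][6-7 ALLOC][8-11 FREE][12-12 ALLOC][13-14 ALLOC][15-28 FREE]

Answer: [0-2 ALLOC][3-5 ALLOC][6-7 ALLOC][8-11 FREE][12-12 ALLOC][13-14 ALLOC][15-28 FREE]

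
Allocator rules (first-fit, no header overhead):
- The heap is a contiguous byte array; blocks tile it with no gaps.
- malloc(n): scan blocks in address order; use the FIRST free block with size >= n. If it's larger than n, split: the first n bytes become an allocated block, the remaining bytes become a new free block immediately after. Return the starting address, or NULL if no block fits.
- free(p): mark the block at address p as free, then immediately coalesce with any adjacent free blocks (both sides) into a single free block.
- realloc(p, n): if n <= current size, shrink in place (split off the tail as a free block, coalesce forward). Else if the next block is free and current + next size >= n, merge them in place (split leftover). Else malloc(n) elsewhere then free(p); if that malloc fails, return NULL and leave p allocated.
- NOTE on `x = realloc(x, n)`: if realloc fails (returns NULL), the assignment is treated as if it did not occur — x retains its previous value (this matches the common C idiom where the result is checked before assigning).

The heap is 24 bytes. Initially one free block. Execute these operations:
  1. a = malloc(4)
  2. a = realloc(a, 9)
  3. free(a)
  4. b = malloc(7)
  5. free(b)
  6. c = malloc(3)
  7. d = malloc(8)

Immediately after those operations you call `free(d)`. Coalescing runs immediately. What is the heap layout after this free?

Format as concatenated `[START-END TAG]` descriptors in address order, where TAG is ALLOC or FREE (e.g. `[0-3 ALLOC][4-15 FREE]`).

Answer: [0-2 ALLOC][3-23 FREE]

Derivation:
Op 1: a = malloc(4) -> a = 0; heap: [0-3 ALLOC][4-23 FREE]
Op 2: a = realloc(a, 9) -> a = 0; heap: [0-8 ALLOC][9-23 FREE]
Op 3: free(a) -> (freed a); heap: [0-23 FREE]
Op 4: b = malloc(7) -> b = 0; heap: [0-6 ALLOC][7-23 FREE]
Op 5: free(b) -> (freed b); heap: [0-23 FREE]
Op 6: c = malloc(3) -> c = 0; heap: [0-2 ALLOC][3-23 FREE]
Op 7: d = malloc(8) -> d = 3; heap: [0-2 ALLOC][3-10 ALLOC][11-23 FREE]
free(d): d = 3 -> block [3-10 ALLOC]; mark free, coalesce with adjacent free neighbors -> [0-2 ALLOC][3-23 FREE]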